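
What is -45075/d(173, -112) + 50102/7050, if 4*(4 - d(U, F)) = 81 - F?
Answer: 4538947/4425 ≈ 1025.8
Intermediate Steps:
d(U, F) = -65/4 + F/4 (d(U, F) = 4 - (81 - F)/4 = 4 + (-81/4 + F/4) = -65/4 + F/4)
-45075/d(173, -112) + 50102/7050 = -45075/(-65/4 + (¼)*(-112)) + 50102/7050 = -45075/(-65/4 - 28) + 50102*(1/7050) = -45075/(-177/4) + 533/75 = -45075*(-4/177) + 533/75 = 60100/59 + 533/75 = 4538947/4425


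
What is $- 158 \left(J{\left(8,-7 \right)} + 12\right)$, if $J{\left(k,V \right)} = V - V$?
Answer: $-1896$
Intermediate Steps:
$J{\left(k,V \right)} = 0$
$- 158 \left(J{\left(8,-7 \right)} + 12\right) = - 158 \left(0 + 12\right) = \left(-158\right) 12 = -1896$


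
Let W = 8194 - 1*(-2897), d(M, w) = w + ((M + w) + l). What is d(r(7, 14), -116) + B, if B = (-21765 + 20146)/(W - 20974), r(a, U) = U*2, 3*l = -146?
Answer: -7486457/29649 ≈ -252.50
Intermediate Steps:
l = -146/3 (l = (1/3)*(-146) = -146/3 ≈ -48.667)
r(a, U) = 2*U
d(M, w) = -146/3 + M + 2*w (d(M, w) = w + ((M + w) - 146/3) = w + (-146/3 + M + w) = -146/3 + M + 2*w)
W = 11091 (W = 8194 + 2897 = 11091)
B = 1619/9883 (B = (-21765 + 20146)/(11091 - 20974) = -1619/(-9883) = -1619*(-1/9883) = 1619/9883 ≈ 0.16382)
d(r(7, 14), -116) + B = (-146/3 + 2*14 + 2*(-116)) + 1619/9883 = (-146/3 + 28 - 232) + 1619/9883 = -758/3 + 1619/9883 = -7486457/29649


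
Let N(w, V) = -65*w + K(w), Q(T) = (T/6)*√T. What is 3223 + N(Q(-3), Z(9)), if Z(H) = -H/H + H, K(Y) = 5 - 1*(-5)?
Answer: 3233 + 65*I*√3/2 ≈ 3233.0 + 56.292*I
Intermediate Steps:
K(Y) = 10 (K(Y) = 5 + 5 = 10)
Q(T) = T^(3/2)/6 (Q(T) = (T*(⅙))*√T = (T/6)*√T = T^(3/2)/6)
Z(H) = -1 + H (Z(H) = -1*1 + H = -1 + H)
N(w, V) = 10 - 65*w (N(w, V) = -65*w + 10 = 10 - 65*w)
3223 + N(Q(-3), Z(9)) = 3223 + (10 - 65*(-3)^(3/2)/6) = 3223 + (10 - 65*(-3*I*√3)/6) = 3223 + (10 - (-65)*I*√3/2) = 3223 + (10 + 65*I*√3/2) = 3233 + 65*I*√3/2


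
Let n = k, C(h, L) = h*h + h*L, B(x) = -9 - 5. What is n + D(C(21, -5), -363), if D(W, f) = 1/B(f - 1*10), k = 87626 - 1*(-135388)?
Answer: 3122195/14 ≈ 2.2301e+5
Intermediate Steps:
B(x) = -14
k = 223014 (k = 87626 + 135388 = 223014)
C(h, L) = h² + L*h
D(W, f) = -1/14 (D(W, f) = 1/(-14) = -1/14)
n = 223014
n + D(C(21, -5), -363) = 223014 - 1/14 = 3122195/14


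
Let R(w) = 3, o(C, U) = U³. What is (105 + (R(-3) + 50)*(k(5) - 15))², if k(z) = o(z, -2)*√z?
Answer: 1374980 + 585120*√5 ≈ 2.6833e+6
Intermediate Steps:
k(z) = -8*√z (k(z) = (-2)³*√z = -8*√z)
(105 + (R(-3) + 50)*(k(5) - 15))² = (105 + (3 + 50)*(-8*√5 - 15))² = (105 + 53*(-15 - 8*√5))² = (105 + (-795 - 424*√5))² = (-690 - 424*√5)²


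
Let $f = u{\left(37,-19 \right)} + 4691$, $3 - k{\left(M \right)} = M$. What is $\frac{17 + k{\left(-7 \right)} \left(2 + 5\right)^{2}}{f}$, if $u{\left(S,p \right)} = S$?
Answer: $\frac{169}{1576} \approx 0.10723$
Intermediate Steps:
$k{\left(M \right)} = 3 - M$
$f = 4728$ ($f = 37 + 4691 = 4728$)
$\frac{17 + k{\left(-7 \right)} \left(2 + 5\right)^{2}}{f} = \frac{17 + \left(3 - -7\right) \left(2 + 5\right)^{2}}{4728} = \left(17 + \left(3 + 7\right) 7^{2}\right) \frac{1}{4728} = \left(17 + 10 \cdot 49\right) \frac{1}{4728} = \left(17 + 490\right) \frac{1}{4728} = 507 \cdot \frac{1}{4728} = \frac{169}{1576}$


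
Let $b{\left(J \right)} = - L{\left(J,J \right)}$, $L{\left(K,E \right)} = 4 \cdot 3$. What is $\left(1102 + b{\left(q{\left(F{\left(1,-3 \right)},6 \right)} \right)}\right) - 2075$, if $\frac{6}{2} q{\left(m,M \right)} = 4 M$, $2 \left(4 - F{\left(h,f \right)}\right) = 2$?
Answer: $-985$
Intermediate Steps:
$L{\left(K,E \right)} = 12$
$F{\left(h,f \right)} = 3$ ($F{\left(h,f \right)} = 4 - 1 = 3$)
$q{\left(m,M \right)} = \frac{4 M}{3}$
$b{\left(J \right)} = -12$ ($b{\left(J \right)} = \left(-1\right) 12 = -12$)
$\left(1102 + b{\left(q{\left(F{\left(1,-3 \right)},6 \right)} \right)}\right) - 2075 = \left(1102 - 12\right) - 2075 = 1090 - 2075 = -985$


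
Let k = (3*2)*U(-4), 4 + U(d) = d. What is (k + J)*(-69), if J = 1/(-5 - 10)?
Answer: 16583/5 ≈ 3316.6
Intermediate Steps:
U(d) = -4 + d
k = -48 (k = (3*2)*(-4 - 4) = 6*(-8) = -48)
J = -1/15 (J = 1/(-15) = -1/15 ≈ -0.066667)
(k + J)*(-69) = (-48 - 1/15)*(-69) = -721/15*(-69) = 16583/5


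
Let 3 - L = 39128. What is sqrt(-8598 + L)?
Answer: I*sqrt(47723) ≈ 218.46*I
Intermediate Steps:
L = -39125 (L = 3 - 1*39128 = 3 - 39128 = -39125)
sqrt(-8598 + L) = sqrt(-8598 - 39125) = sqrt(-47723) = I*sqrt(47723)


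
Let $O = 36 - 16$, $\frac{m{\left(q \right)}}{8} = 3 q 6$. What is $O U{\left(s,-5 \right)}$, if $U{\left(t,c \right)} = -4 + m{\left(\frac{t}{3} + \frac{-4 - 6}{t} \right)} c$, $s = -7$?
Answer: $\frac{90640}{7} \approx 12949.0$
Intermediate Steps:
$m{\left(q \right)} = 144 q$ ($m{\left(q \right)} = 8 \cdot 3 q 6 = 8 \cdot 18 q = 144 q$)
$U{\left(t,c \right)} = -4 + c \left(- \frac{1440}{t} + 48 t\right)$ ($U{\left(t,c \right)} = -4 + 144 \left(\frac{t}{3} + \frac{-4 - 6}{t}\right) c = -4 + 144 \left(t \frac{1}{3} + \frac{-4 - 6}{t}\right) c = -4 + 144 \left(\frac{t}{3} - \frac{10}{t}\right) c = -4 + 144 \left(- \frac{10}{t} + \frac{t}{3}\right) c = -4 + \left(- \frac{1440}{t} + 48 t\right) c = -4 + c \left(- \frac{1440}{t} + 48 t\right)$)
$O = 20$
$O U{\left(s,-5 \right)} = 20 \left(-4 - - \frac{7200}{-7} + 48 \left(-5\right) \left(-7\right)\right) = 20 \left(-4 - \left(-7200\right) \left(- \frac{1}{7}\right) + 1680\right) = 20 \left(-4 - \frac{7200}{7} + 1680\right) = 20 \cdot \frac{4532}{7} = \frac{90640}{7}$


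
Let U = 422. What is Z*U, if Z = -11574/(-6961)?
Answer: 4884228/6961 ≈ 701.66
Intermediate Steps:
Z = 11574/6961 (Z = -11574*(-1/6961) = 11574/6961 ≈ 1.6627)
Z*U = (11574/6961)*422 = 4884228/6961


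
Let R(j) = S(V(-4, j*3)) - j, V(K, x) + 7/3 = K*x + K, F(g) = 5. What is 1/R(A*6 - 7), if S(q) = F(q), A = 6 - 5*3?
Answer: 1/66 ≈ 0.015152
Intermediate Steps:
A = -9 (A = 6 - 15 = -9)
V(K, x) = -7/3 + K + K*x (V(K, x) = -7/3 + (K*x + K) = -7/3 + (K + K*x) = -7/3 + K + K*x)
S(q) = 5
R(j) = 5 - j
1/R(A*6 - 7) = 1/(5 - (-9*6 - 7)) = 1/(5 - (-54 - 7)) = 1/(5 - 1*(-61)) = 1/(5 + 61) = 1/66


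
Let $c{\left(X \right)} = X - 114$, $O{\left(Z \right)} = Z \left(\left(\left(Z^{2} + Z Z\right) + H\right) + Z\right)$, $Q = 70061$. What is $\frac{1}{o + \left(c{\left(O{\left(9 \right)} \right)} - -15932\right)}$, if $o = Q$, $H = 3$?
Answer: $\frac{1}{87445} \approx 1.1436 \cdot 10^{-5}$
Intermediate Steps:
$o = 70061$
$O{\left(Z \right)} = Z \left(3 + Z + 2 Z^{2}\right)$ ($O{\left(Z \right)} = Z \left(\left(\left(Z^{2} + Z Z\right) + 3\right) + Z\right) = Z \left(\left(\left(Z^{2} + Z^{2}\right) + 3\right) + Z\right) = Z \left(\left(2 Z^{2} + 3\right) + Z\right) = Z \left(\left(3 + 2 Z^{2}\right) + Z\right) = Z \left(3 + Z + 2 Z^{2}\right)$)
$c{\left(X \right)} = -114 + X$
$\frac{1}{o + \left(c{\left(O{\left(9 \right)} \right)} - -15932\right)} = \frac{1}{70061 - \left(-15818 - 9 \left(3 + 9 + 2 \cdot 9^{2}\right)\right)} = \frac{1}{70061 + \left(\left(-114 + 9 \left(3 + 9 + 2 \cdot 81\right)\right) + 15932\right)} = \frac{1}{70061 + \left(\left(-114 + 9 \left(3 + 9 + 162\right)\right) + 15932\right)} = \frac{1}{70061 + \left(\left(-114 + 9 \cdot 174\right) + 15932\right)} = \frac{1}{70061 + \left(\left(-114 + 1566\right) + 15932\right)} = \frac{1}{70061 + \left(1452 + 15932\right)} = \frac{1}{70061 + 17384} = \frac{1}{87445}$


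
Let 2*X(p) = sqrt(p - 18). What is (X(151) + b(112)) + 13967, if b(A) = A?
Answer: 14079 + sqrt(133)/2 ≈ 14085.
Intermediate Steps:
X(p) = sqrt(-18 + p)/2 (X(p) = sqrt(p - 18)/2 = sqrt(-18 + p)/2)
(X(151) + b(112)) + 13967 = (sqrt(-18 + 151)/2 + 112) + 13967 = (sqrt(133)/2 + 112) + 13967 = (112 + sqrt(133)/2) + 13967 = 14079 + sqrt(133)/2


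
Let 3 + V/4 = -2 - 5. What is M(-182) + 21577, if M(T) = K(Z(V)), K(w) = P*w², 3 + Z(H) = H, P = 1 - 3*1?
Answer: 17879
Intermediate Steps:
V = -40 (V = -12 + 4*(-2 - 5) = -12 + 4*(-7) = -12 - 28 = -40)
P = -2 (P = 1 - 3 = -2)
Z(H) = -3 + H
K(w) = -2*w²
M(T) = -3698 (M(T) = -2*(-3 - 40)² = -2*(-43)² = -2*1849 = -3698)
M(-182) + 21577 = -3698 + 21577 = 17879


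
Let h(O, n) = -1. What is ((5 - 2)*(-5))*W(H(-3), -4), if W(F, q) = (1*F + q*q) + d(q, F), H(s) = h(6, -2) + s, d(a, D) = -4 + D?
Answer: -60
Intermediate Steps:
H(s) = -1 + s
W(F, q) = -4 + q**2 + 2*F (W(F, q) = (1*F + q*q) + (-4 + F) = (F + q**2) + (-4 + F) = -4 + q**2 + 2*F)
((5 - 2)*(-5))*W(H(-3), -4) = ((5 - 2)*(-5))*(-4 + (-4)**2 + 2*(-1 - 3)) = (3*(-5))*(-4 + 16 + 2*(-4)) = -15*(-4 + 16 - 8) = -15*4 = -60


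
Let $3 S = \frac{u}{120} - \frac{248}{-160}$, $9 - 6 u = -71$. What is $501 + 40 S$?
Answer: $\frac{14125}{27} \approx 523.15$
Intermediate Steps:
$u = \frac{40}{3}$ ($u = \frac{3}{2} - - \frac{71}{6} = \frac{3}{2} + \frac{71}{6} = \frac{40}{3} \approx 13.333$)
$S = \frac{299}{540}$ ($S = \frac{\frac{40}{3 \cdot 120} - \frac{248}{-160}}{3} = \frac{\frac{40}{3} \cdot \frac{1}{120} - - \frac{31}{20}}{3} = \frac{\frac{1}{9} + \frac{31}{20}}{3} = \frac{1}{3} \cdot \frac{299}{180} = \frac{299}{540} \approx 0.5537$)
$501 + 40 S = 501 + 40 \cdot \frac{299}{540} = 501 + \frac{598}{27} = \frac{14125}{27}$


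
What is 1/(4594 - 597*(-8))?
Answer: 1/9370 ≈ 0.00010672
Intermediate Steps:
1/(4594 - 597*(-8)) = 1/(4594 + 4776) = 1/9370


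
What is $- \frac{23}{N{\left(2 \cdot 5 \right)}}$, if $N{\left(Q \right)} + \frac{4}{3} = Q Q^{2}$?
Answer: $- \frac{69}{2996} \approx -0.023031$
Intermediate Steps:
$N{\left(Q \right)} = - \frac{4}{3} + Q^{3}$ ($N{\left(Q \right)} = - \frac{4}{3} + Q Q^{2} = - \frac{4}{3} + Q^{3}$)
$- \frac{23}{N{\left(2 \cdot 5 \right)}} = - \frac{23}{- \frac{4}{3} + \left(2 \cdot 5\right)^{3}} = - \frac{23}{- \frac{4}{3} + 10^{3}} = - \frac{23}{- \frac{4}{3} + 1000} = - \frac{23}{\frac{2996}{3}} = \left(-23\right) \frac{3}{2996} = - \frac{69}{2996}$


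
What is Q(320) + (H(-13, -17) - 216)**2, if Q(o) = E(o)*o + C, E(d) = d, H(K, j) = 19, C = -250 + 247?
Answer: 141206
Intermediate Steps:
C = -3
Q(o) = -3 + o**2 (Q(o) = o*o - 3 = o**2 - 3 = -3 + o**2)
Q(320) + (H(-13, -17) - 216)**2 = (-3 + 320**2) + (19 - 216)**2 = (-3 + 102400) + (-197)**2 = 102397 + 38809 = 141206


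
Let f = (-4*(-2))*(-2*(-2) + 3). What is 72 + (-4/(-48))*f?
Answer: 230/3 ≈ 76.667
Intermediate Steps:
f = 56 (f = 8*(4 + 3) = 8*7 = 56)
72 + (-4/(-48))*f = 72 - 4/(-48)*56 = 72 - 4*(-1/48)*56 = 72 + (1/12)*56 = 72 + 14/3 = 230/3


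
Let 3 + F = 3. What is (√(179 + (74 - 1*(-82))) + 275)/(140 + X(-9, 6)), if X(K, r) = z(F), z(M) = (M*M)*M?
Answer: 55/28 + √335/140 ≈ 2.0950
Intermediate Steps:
F = 0 (F = -3 + 3 = 0)
z(M) = M³ (z(M) = M²*M = M³)
X(K, r) = 0 (X(K, r) = 0³ = 0)
(√(179 + (74 - 1*(-82))) + 275)/(140 + X(-9, 6)) = (√(179 + (74 - 1*(-82))) + 275)/(140 + 0) = (√(179 + (74 + 82)) + 275)/140 = (√(179 + 156) + 275)*(1/140) = (√335 + 275)*(1/140) = (275 + √335)*(1/140) = 55/28 + √335/140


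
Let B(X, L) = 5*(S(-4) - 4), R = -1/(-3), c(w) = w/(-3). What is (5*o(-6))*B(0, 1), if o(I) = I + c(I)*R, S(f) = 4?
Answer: 0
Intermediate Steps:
c(w) = -w/3 (c(w) = w*(-⅓) = -w/3)
R = ⅓ (R = -1*(-⅓) = ⅓ ≈ 0.33333)
B(X, L) = 0 (B(X, L) = 5*(4 - 4) = 5*0 = 0)
o(I) = 8*I/9 (o(I) = I - I/3*(⅓) = I - I/9 = 8*I/9)
(5*o(-6))*B(0, 1) = (5*((8/9)*(-6)))*0 = (5*(-16/3))*0 = -80/3*0 = 0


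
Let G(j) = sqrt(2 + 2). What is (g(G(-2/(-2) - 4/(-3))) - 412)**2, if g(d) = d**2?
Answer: 166464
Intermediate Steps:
G(j) = 2 (G(j) = sqrt(4) = 2)
(g(G(-2/(-2) - 4/(-3))) - 412)**2 = (2**2 - 412)**2 = (4 - 412)**2 = (-408)**2 = 166464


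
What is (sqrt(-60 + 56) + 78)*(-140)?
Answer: -10920 - 280*I ≈ -10920.0 - 280.0*I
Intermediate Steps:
(sqrt(-60 + 56) + 78)*(-140) = (sqrt(-4) + 78)*(-140) = (2*I + 78)*(-140) = (78 + 2*I)*(-140) = -10920 - 280*I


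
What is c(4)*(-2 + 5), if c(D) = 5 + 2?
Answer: 21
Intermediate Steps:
c(D) = 7
c(4)*(-2 + 5) = 7*(-2 + 5) = 7*3 = 21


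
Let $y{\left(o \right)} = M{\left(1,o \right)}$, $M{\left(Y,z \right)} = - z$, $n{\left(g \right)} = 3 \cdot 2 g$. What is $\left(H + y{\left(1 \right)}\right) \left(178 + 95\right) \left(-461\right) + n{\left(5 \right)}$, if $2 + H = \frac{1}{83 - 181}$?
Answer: $\frac{5304225}{14} \approx 3.7887 \cdot 10^{5}$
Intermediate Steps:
$n{\left(g \right)} = 6 g$
$y{\left(o \right)} = - o$
$H = - \frac{197}{98}$ ($H = -2 + \frac{1}{83 - 181} = -2 + \frac{1}{-98} = -2 - \frac{1}{98} = - \frac{197}{98} \approx -2.0102$)
$\left(H + y{\left(1 \right)}\right) \left(178 + 95\right) \left(-461\right) + n{\left(5 \right)} = \left(- \frac{197}{98} - 1\right) \left(178 + 95\right) \left(-461\right) + 6 \cdot 5 = \left(- \frac{197}{98} - 1\right) 273 \left(-461\right) + 30 = \left(- \frac{295}{98}\right) 273 \left(-461\right) + 30 = \left(- \frac{11505}{14}\right) \left(-461\right) + 30 = \frac{5303805}{14} + 30 = \frac{5304225}{14}$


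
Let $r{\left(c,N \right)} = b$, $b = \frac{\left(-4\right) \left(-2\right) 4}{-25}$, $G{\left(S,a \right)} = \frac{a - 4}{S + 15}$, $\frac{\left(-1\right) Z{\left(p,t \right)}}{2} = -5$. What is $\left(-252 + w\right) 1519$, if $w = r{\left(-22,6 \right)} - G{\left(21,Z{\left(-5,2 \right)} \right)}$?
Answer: $- \frac{57747823}{150} \approx -3.8499 \cdot 10^{5}$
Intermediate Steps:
$Z{\left(p,t \right)} = 10$ ($Z{\left(p,t \right)} = \left(-2\right) \left(-5\right) = 10$)
$G{\left(S,a \right)} = \frac{-4 + a}{15 + S}$
$b = - \frac{32}{25}$ ($b = 8 \cdot 4 \left(- \frac{1}{25}\right) = 32 \left(- \frac{1}{25}\right) = - \frac{32}{25} \approx -1.28$)
$r{\left(c,N \right)} = - \frac{32}{25}$
$w = - \frac{217}{150}$ ($w = - \frac{32}{25} - \frac{-4 + 10}{15 + 21} = - \frac{32}{25} - \frac{1}{36} \cdot 6 = - \frac{32}{25} - \frac{1}{6} = - \frac{217}{150} \approx -1.4467$)
$\left(-252 + w\right) 1519 = \left(-252 - \frac{217}{150}\right) 1519 = \left(- \frac{38017}{150}\right) 1519 = - \frac{57747823}{150}$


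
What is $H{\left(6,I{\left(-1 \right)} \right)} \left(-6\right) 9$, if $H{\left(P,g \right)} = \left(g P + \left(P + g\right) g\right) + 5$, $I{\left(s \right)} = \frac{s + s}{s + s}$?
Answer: $-972$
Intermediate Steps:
$I{\left(s \right)} = 1$ ($I{\left(s \right)} = \frac{2 s}{2 s} = 2 s \frac{1}{2 s} = 1$)
$H{\left(P,g \right)} = 5 + P g + g \left(P + g\right)$ ($H{\left(P,g \right)} = \left(P g + g \left(P + g\right)\right) + 5 = 5 + P g + g \left(P + g\right)$)
$H{\left(6,I{\left(-1 \right)} \right)} \left(-6\right) 9 = \left(5 + 1^{2} + 2 \cdot 6 \cdot 1\right) \left(-6\right) 9 = \left(5 + 1 + 12\right) \left(-6\right) 9 = 18 \left(-6\right) 9 = \left(-108\right) 9 = -972$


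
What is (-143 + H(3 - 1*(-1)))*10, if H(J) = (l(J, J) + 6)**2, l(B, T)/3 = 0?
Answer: -1070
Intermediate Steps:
l(B, T) = 0 (l(B, T) = 3*0 = 0)
H(J) = 36 (H(J) = (0 + 6)**2 = 6**2 = 36)
(-143 + H(3 - 1*(-1)))*10 = (-143 + 36)*10 = -107*10 = -1070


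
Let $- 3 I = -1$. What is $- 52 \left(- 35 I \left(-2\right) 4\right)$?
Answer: $- \frac{14560}{3} \approx -4853.3$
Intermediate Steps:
$I = \frac{1}{3}$ ($I = \left(- \frac{1}{3}\right) \left(-1\right) = \frac{1}{3} \approx 0.33333$)
$- 52 \left(- 35 I \left(-2\right) 4\right) = - 52 \left(- 35 \cdot \frac{1}{3} \left(-2\right) 4\right) = - 52 \left(- 35 \left(\left(- \frac{2}{3}\right) 4\right)\right) = - 52 \left(\left(-35\right) \left(- \frac{8}{3}\right)\right) = \left(-52\right) \frac{280}{3} = - \frac{14560}{3}$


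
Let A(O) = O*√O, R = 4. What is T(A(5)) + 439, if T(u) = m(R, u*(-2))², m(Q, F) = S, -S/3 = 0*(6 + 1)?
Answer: 439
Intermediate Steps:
A(O) = O^(3/2)
S = 0 (S = -0*(6 + 1) = -0*7 = -3*0 = 0)
m(Q, F) = 0
T(u) = 0 (T(u) = 0² = 0)
T(A(5)) + 439 = 0 + 439 = 439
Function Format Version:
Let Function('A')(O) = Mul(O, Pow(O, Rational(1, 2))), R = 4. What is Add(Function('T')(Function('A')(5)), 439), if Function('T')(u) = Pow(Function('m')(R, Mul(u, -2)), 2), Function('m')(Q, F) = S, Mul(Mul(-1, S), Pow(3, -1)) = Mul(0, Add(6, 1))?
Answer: 439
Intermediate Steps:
Function('A')(O) = Pow(O, Rational(3, 2))
S = 0 (S = Mul(-3, Mul(0, Add(6, 1))) = Mul(-3, Mul(0, 7)) = Mul(-3, 0) = 0)
Function('m')(Q, F) = 0
Function('T')(u) = 0 (Function('T')(u) = Pow(0, 2) = 0)
Add(Function('T')(Function('A')(5)), 439) = Add(0, 439) = 439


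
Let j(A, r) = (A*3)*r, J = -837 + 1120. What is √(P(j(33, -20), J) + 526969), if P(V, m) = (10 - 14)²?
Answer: √526985 ≈ 725.94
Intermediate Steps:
J = 283
j(A, r) = 3*A*r (j(A, r) = (3*A)*r = 3*A*r)
P(V, m) = 16 (P(V, m) = (-4)² = 16)
√(P(j(33, -20), J) + 526969) = √(16 + 526969) = √526985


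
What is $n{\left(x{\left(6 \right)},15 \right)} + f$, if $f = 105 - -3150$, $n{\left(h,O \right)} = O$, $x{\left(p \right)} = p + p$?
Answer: $3270$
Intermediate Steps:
$x{\left(p \right)} = 2 p$
$f = 3255$ ($f = 105 + 3150 = 3255$)
$n{\left(x{\left(6 \right)},15 \right)} + f = 15 + 3255 = 3270$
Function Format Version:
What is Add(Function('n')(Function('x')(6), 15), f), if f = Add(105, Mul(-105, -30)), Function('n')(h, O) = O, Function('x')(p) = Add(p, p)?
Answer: 3270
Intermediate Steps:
Function('x')(p) = Mul(2, p)
f = 3255 (f = Add(105, 3150) = 3255)
Add(Function('n')(Function('x')(6), 15), f) = Add(15, 3255) = 3270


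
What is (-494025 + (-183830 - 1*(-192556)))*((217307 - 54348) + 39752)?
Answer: -98375445589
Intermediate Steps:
(-494025 + (-183830 - 1*(-192556)))*((217307 - 54348) + 39752) = (-494025 + (-183830 + 192556))*(162959 + 39752) = (-494025 + 8726)*202711 = -485299*202711 = -98375445589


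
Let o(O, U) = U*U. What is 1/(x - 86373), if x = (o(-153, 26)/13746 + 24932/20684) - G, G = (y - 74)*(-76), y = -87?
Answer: -35540283/3504547179140 ≈ -1.0141e-5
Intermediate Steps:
o(O, U) = U²
G = 12236 (G = (-87 - 74)*(-76) = -161*(-76) = 12236)
x = -434826315581/35540283 (x = (26²/13746 + 24932/20684) - 1*12236 = (676*(1/13746) + 24932*(1/20684)) - 12236 = (338/6873 + 6233/5171) - 12236 = 44587207/35540283 - 12236 = -434826315581/35540283 ≈ -12235.)
1/(x - 86373) = 1/(-434826315581/35540283 - 86373) = 1/(-3504547179140/35540283) = -35540283/3504547179140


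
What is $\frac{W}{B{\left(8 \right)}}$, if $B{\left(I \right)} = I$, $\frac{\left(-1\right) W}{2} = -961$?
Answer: $\frac{961}{4} \approx 240.25$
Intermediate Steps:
$W = 1922$ ($W = \left(-2\right) \left(-961\right) = 1922$)
$\frac{W}{B{\left(8 \right)}} = \frac{1922}{8} = 1922 \cdot \frac{1}{8} = \frac{961}{4}$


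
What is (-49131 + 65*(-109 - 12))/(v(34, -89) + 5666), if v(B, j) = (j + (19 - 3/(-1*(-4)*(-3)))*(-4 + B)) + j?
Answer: -113992/12131 ≈ -9.3968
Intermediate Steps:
v(B, j) = -77 + 2*j + 77*B/4 (v(B, j) = (j + (19 - 3/(4*(-3)))*(-4 + B)) + j = (j + (19 - 3/(-12))*(-4 + B)) + j = (j + (19 - 3*(-1/12))*(-4 + B)) + j = (j + (19 + ¼)*(-4 + B)) + j = (j + 77*(-4 + B)/4) + j = (j + (-77 + 77*B/4)) + j = (-77 + j + 77*B/4) + j = -77 + 2*j + 77*B/4)
(-49131 + 65*(-109 - 12))/(v(34, -89) + 5666) = (-49131 + 65*(-109 - 12))/((-77 + 2*(-89) + (77/4)*34) + 5666) = (-49131 + 65*(-121))/((-77 - 178 + 1309/2) + 5666) = (-49131 - 7865)/(799/2 + 5666) = -56996/12131/2 = -56996*2/12131 = -113992/12131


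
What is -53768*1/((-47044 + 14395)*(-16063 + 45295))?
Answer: 6721/119299446 ≈ 5.6337e-5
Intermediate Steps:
-53768*1/((-47044 + 14395)*(-16063 + 45295)) = -53768/(29232*(-32649)) = -53768/(-954395568) = -53768*(-1/954395568) = 6721/119299446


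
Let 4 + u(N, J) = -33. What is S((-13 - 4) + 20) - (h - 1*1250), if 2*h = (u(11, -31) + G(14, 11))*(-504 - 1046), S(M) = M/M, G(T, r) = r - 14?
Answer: -29749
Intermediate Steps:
u(N, J) = -37 (u(N, J) = -4 - 33 = -37)
G(T, r) = -14 + r
S(M) = 1
h = 31000 (h = ((-37 + (-14 + 11))*(-504 - 1046))/2 = ((-37 - 3)*(-1550))/2 = (-40*(-1550))/2 = (½)*62000 = 31000)
S((-13 - 4) + 20) - (h - 1*1250) = 1 - (31000 - 1*1250) = 1 - (31000 - 1250) = 1 - 1*29750 = 1 - 29750 = -29749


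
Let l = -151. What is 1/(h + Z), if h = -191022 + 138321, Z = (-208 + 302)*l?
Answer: -1/66895 ≈ -1.4949e-5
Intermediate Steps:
Z = -14194 (Z = (-208 + 302)*(-151) = 94*(-151) = -14194)
h = -52701
1/(h + Z) = 1/(-52701 - 14194) = 1/(-66895) = -1/66895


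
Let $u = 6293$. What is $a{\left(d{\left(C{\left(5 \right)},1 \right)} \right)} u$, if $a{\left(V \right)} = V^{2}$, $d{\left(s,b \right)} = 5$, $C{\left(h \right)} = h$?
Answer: $157325$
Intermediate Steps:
$a{\left(d{\left(C{\left(5 \right)},1 \right)} \right)} u = 5^{2} \cdot 6293 = 25 \cdot 6293 = 157325$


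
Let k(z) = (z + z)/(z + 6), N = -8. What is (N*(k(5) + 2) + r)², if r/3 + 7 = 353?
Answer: 124590244/121 ≈ 1.0297e+6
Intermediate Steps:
k(z) = 2*z/(6 + z) (k(z) = (2*z)/(6 + z) = 2*z/(6 + z))
r = 1038 (r = -21 + 3*353 = -21 + 1059 = 1038)
(N*(k(5) + 2) + r)² = (-8*(2*5/(6 + 5) + 2) + 1038)² = (-8*(2*5/11 + 2) + 1038)² = (-8*(2*5*(1/11) + 2) + 1038)² = (-8*(10/11 + 2) + 1038)² = (-8*32/11 + 1038)² = (-256/11 + 1038)² = (11162/11)² = 124590244/121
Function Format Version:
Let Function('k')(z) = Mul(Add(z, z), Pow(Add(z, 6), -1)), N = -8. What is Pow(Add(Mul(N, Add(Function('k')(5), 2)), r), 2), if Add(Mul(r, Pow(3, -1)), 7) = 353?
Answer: Rational(124590244, 121) ≈ 1.0297e+6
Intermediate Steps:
Function('k')(z) = Mul(2, z, Pow(Add(6, z), -1)) (Function('k')(z) = Mul(Mul(2, z), Pow(Add(6, z), -1)) = Mul(2, z, Pow(Add(6, z), -1)))
r = 1038 (r = Add(-21, Mul(3, 353)) = Add(-21, 1059) = 1038)
Pow(Add(Mul(N, Add(Function('k')(5), 2)), r), 2) = Pow(Add(Mul(-8, Add(Mul(2, 5, Pow(Add(6, 5), -1)), 2)), 1038), 2) = Pow(Add(Mul(-8, Add(Mul(2, 5, Pow(11, -1)), 2)), 1038), 2) = Pow(Add(Mul(-8, Add(Mul(2, 5, Rational(1, 11)), 2)), 1038), 2) = Pow(Add(Mul(-8, Add(Rational(10, 11), 2)), 1038), 2) = Pow(Add(Mul(-8, Rational(32, 11)), 1038), 2) = Pow(Add(Rational(-256, 11), 1038), 2) = Pow(Rational(11162, 11), 2) = Rational(124590244, 121)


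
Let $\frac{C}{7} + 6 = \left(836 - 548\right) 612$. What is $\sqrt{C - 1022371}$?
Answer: $\sqrt{211379} \approx 459.76$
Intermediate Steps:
$C = 1233750$ ($C = -42 + 7 \left(836 - 548\right) 612 = -42 + 7 \cdot 288 \cdot 612 = -42 + 7 \cdot 176256 = -42 + 1233792 = 1233750$)
$\sqrt{C - 1022371} = \sqrt{1233750 - 1022371} = \sqrt{211379}$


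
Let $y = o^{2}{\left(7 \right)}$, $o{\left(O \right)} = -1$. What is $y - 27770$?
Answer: $-27769$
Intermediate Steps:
$y = 1$ ($y = \left(-1\right)^{2} = 1$)
$y - 27770 = 1 - 27770 = -27769$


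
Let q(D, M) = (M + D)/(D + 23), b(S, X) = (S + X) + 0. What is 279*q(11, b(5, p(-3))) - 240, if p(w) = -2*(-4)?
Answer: -732/17 ≈ -43.059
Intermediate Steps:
p(w) = 8
b(S, X) = S + X
q(D, M) = (D + M)/(23 + D)
279*q(11, b(5, p(-3))) - 240 = 279*((11 + (5 + 8))/(23 + 11)) - 240 = 279*((11 + 13)/34) - 240 = 279*((1/34)*24) - 240 = 279*(12/17) - 240 = 3348/17 - 240 = -732/17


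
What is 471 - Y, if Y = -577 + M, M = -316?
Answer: 1364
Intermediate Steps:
Y = -893 (Y = -577 - 316 = -893)
471 - Y = 471 - 1*(-893) = 471 + 893 = 1364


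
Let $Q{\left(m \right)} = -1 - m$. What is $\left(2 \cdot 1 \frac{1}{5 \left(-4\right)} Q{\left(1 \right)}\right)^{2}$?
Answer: $\frac{1}{25} \approx 0.04$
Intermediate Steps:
$\left(2 \cdot 1 \frac{1}{5 \left(-4\right)} Q{\left(1 \right)}\right)^{2} = \left(2 \cdot 1 \frac{1}{5 \left(-4\right)} \left(-1 - 1\right)\right)^{2} = \left(2 \cdot 1 \frac{1}{-20} \left(-1 - 1\right)\right)^{2} = \left(2 \cdot 1 \left(- \frac{1}{20}\right) \left(-2\right)\right)^{2} = \left(2 \left(- \frac{1}{20}\right) \left(-2\right)\right)^{2} = \left(\left(- \frac{1}{10}\right) \left(-2\right)\right)^{2} = \left(\frac{1}{5}\right)^{2} = \frac{1}{25}$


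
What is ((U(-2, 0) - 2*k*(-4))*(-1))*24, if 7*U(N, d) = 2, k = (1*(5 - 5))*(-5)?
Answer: -48/7 ≈ -6.8571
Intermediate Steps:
k = 0 (k = (1*0)*(-5) = 0*(-5) = 0)
U(N, d) = 2/7 (U(N, d) = (⅐)*2 = 2/7)
((U(-2, 0) - 2*k*(-4))*(-1))*24 = ((2/7 - 2*0*(-4))*(-1))*24 = ((2/7 + 0*(-4))*(-1))*24 = ((2/7 + 0)*(-1))*24 = ((2/7)*(-1))*24 = -2/7*24 = -48/7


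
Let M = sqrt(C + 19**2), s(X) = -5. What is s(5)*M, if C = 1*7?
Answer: -20*sqrt(23) ≈ -95.917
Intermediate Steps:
C = 7
M = 4*sqrt(23) (M = sqrt(7 + 19**2) = sqrt(7 + 361) = sqrt(368) = 4*sqrt(23) ≈ 19.183)
s(5)*M = -20*sqrt(23)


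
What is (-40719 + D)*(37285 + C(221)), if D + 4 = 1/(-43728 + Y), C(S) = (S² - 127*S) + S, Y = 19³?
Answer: -87502541264640/36869 ≈ -2.3733e+9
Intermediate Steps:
Y = 6859
C(S) = S² - 126*S
D = -147477/36869 (D = -4 + 1/(-43728 + 6859) = -4 + 1/(-36869) = -4 - 1/36869 = -147477/36869 ≈ -4.0000)
(-40719 + D)*(37285 + C(221)) = (-40719 - 147477/36869)*(37285 + 221*(-126 + 221)) = -1501416288*(37285 + 221*95)/36869 = -1501416288*(37285 + 20995)/36869 = -1501416288/36869*58280 = -87502541264640/36869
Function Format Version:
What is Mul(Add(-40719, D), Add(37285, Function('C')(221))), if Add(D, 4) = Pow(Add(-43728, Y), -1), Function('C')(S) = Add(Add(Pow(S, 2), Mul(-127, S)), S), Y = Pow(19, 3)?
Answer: Rational(-87502541264640, 36869) ≈ -2.3733e+9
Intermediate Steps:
Y = 6859
Function('C')(S) = Add(Pow(S, 2), Mul(-126, S))
D = Rational(-147477, 36869) (D = Add(-4, Pow(Add(-43728, 6859), -1)) = Add(-4, Pow(-36869, -1)) = Add(-4, Rational(-1, 36869)) = Rational(-147477, 36869) ≈ -4.0000)
Mul(Add(-40719, D), Add(37285, Function('C')(221))) = Mul(Add(-40719, Rational(-147477, 36869)), Add(37285, Mul(221, Add(-126, 221)))) = Mul(Rational(-1501416288, 36869), Add(37285, Mul(221, 95))) = Mul(Rational(-1501416288, 36869), Add(37285, 20995)) = Mul(Rational(-1501416288, 36869), 58280) = Rational(-87502541264640, 36869)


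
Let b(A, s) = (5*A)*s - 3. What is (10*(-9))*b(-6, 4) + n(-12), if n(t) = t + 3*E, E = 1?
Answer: 11061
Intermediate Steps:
b(A, s) = -3 + 5*A*s (b(A, s) = 5*A*s - 3 = -3 + 5*A*s)
n(t) = 3 + t (n(t) = t + 3*1 = t + 3 = 3 + t)
(10*(-9))*b(-6, 4) + n(-12) = (10*(-9))*(-3 + 5*(-6)*4) + (3 - 12) = -90*(-3 - 120) - 9 = -90*(-123) - 9 = 11070 - 9 = 11061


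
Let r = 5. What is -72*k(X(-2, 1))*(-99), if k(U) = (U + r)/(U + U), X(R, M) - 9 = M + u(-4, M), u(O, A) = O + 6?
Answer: 5049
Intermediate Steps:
u(O, A) = 6 + O
X(R, M) = 11 + M (X(R, M) = 9 + (M + (6 - 4)) = 9 + (M + 2) = 9 + (2 + M) = 11 + M)
k(U) = (5 + U)/(2*U) (k(U) = (U + 5)/(U + U) = (5 + U)/((2*U)) = (5 + U)*(1/(2*U)) = (5 + U)/(2*U))
-72*k(X(-2, 1))*(-99) = -36*(5 + (11 + 1))/(11 + 1)*(-99) = -36*(5 + 12)/12*(-99) = -36*17/12*(-99) = -72*17/24*(-99) = -51*(-99) = 5049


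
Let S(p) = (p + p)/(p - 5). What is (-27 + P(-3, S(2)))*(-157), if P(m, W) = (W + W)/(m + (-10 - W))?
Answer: 147109/35 ≈ 4203.1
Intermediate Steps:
S(p) = 2*p/(-5 + p) (S(p) = (2*p)/(-5 + p) = 2*p/(-5 + p))
P(m, W) = 2*W/(-10 + m - W) (P(m, W) = (2*W)/(-10 + m - W) = 2*W/(-10 + m - W))
(-27 + P(-3, S(2)))*(-157) = (-27 + 2*(2*2/(-5 + 2))/(-10 - 3 - 2*2/(-5 + 2)))*(-157) = (-27 + 2*(2*2/(-3))/(-10 - 3 - 2*2/(-3)))*(-157) = (-27 + 2*(2*2*(-⅓))/(-10 - 3 - 2*2*(-1)/3))*(-157) = (-27 + 2*(-4/3)/(-10 - 3 - 1*(-4/3)))*(-157) = (-27 + 2*(-4/3)/(-10 - 3 + 4/3))*(-157) = (-27 + 2*(-4/3)/(-35/3))*(-157) = (-27 + 2*(-4/3)*(-3/35))*(-157) = (-27 + 8/35)*(-157) = -937/35*(-157) = 147109/35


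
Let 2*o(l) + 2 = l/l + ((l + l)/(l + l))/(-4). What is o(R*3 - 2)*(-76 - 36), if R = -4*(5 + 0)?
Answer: 70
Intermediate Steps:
R = -20 (R = -4*5 = -20)
o(l) = -5/8 (o(l) = -1 + (l/l + ((l + l)/(l + l))/(-4))/2 = -1 + (1 + ((2*l)/((2*l)))*(-¼))/2 = -1 + (1 + ((2*l)*(1/(2*l)))*(-¼))/2 = -1 + (1 + 1*(-¼))/2 = -1 + (1 - ¼)/2 = -1 + (½)*(¾) = -1 + 3/8 = -5/8)
o(R*3 - 2)*(-76 - 36) = -5*(-76 - 36)/8 = -5/8*(-112) = 70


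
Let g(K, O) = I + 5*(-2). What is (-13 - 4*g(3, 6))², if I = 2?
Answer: 361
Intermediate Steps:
g(K, O) = -8 (g(K, O) = 2 + 5*(-2) = 2 - 10 = -8)
(-13 - 4*g(3, 6))² = (-13 - 4*(-8))² = (-13 + 32)² = 19² = 361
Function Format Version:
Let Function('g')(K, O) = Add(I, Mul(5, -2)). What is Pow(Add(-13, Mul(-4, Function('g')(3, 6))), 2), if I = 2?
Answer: 361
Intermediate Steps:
Function('g')(K, O) = -8 (Function('g')(K, O) = Add(2, Mul(5, -2)) = Add(2, -10) = -8)
Pow(Add(-13, Mul(-4, Function('g')(3, 6))), 2) = Pow(Add(-13, Mul(-4, -8)), 2) = Pow(Add(-13, 32), 2) = Pow(19, 2) = 361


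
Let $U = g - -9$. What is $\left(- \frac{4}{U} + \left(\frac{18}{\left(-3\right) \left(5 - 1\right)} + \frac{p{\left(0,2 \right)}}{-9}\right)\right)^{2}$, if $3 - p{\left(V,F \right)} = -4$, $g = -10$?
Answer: $\frac{961}{324} \approx 2.966$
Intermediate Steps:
$p{\left(V,F \right)} = 7$ ($p{\left(V,F \right)} = 3 - -4 = 3 + 4 = 7$)
$U = -1$ ($U = -10 - -9 = -10 + 9 = -1$)
$\left(- \frac{4}{U} + \left(\frac{18}{\left(-3\right) \left(5 - 1\right)} + \frac{p{\left(0,2 \right)}}{-9}\right)\right)^{2} = \left(- \frac{4}{-1} + \left(\frac{18}{\left(-3\right) \left(5 - 1\right)} + \frac{7}{-9}\right)\right)^{2} = \left(\left(-4\right) \left(-1\right) + \left(\frac{18}{\left(-3\right) 4} + 7 \left(- \frac{1}{9}\right)\right)\right)^{2} = \left(4 + \left(\frac{18}{-12} - \frac{7}{9}\right)\right)^{2} = \left(4 + \left(18 \left(- \frac{1}{12}\right) - \frac{7}{9}\right)\right)^{2} = \left(4 - \frac{41}{18}\right)^{2} = \left(\frac{31}{18}\right)^{2} = \frac{961}{324}$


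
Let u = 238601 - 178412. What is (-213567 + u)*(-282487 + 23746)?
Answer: 39685177098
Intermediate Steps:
u = 60189
(-213567 + u)*(-282487 + 23746) = (-213567 + 60189)*(-282487 + 23746) = -153378*(-258741) = 39685177098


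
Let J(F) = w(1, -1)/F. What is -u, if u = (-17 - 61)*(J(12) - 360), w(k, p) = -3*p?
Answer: -56121/2 ≈ -28061.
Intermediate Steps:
J(F) = 3/F (J(F) = (-3*(-1))/F = 3/F)
u = 56121/2 (u = (-17 - 61)*(3/12 - 360) = -78*(3*(1/12) - 360) = -78*(1/4 - 360) = -78*(-1439/4) = 56121/2 ≈ 28061.)
-u = -1*56121/2 = -56121/2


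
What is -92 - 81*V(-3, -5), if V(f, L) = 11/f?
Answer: 205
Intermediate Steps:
-92 - 81*V(-3, -5) = -92 - 891/(-3) = -92 - 891*(-1)/3 = -92 - 81*(-11/3) = -92 + 297 = 205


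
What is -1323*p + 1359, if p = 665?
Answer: -878436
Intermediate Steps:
-1323*p + 1359 = -1323*665 + 1359 = -879795 + 1359 = -878436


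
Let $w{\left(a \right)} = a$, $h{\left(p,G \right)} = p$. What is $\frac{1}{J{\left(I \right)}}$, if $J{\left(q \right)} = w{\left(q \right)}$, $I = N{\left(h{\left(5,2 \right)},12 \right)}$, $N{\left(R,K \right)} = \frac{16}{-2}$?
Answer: $- \frac{1}{8} \approx -0.125$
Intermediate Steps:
$N{\left(R,K \right)} = -8$ ($N{\left(R,K \right)} = 16 \left(- \frac{1}{2}\right) = -8$)
$I = -8$
$J{\left(q \right)} = q$
$\frac{1}{J{\left(I \right)}} = \frac{1}{-8} = - \frac{1}{8}$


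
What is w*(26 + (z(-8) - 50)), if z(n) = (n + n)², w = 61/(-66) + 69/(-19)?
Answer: -662708/627 ≈ -1057.0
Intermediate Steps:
w = -5713/1254 (w = 61*(-1/66) + 69*(-1/19) = -61/66 - 69/19 = -5713/1254 ≈ -4.5558)
z(n) = 4*n² (z(n) = (2*n)² = 4*n²)
w*(26 + (z(-8) - 50)) = -5713*(26 + (4*(-8)² - 50))/1254 = -5713*(26 + (4*64 - 50))/1254 = -5713*(26 + (256 - 50))/1254 = -5713*(26 + 206)/1254 = -5713/1254*232 = -662708/627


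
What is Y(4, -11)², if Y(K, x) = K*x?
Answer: 1936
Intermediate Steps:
Y(4, -11)² = (4*(-11))² = (-44)² = 1936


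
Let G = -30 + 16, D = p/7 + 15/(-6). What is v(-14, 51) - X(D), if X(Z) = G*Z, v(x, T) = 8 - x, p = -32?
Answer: -77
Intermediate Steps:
D = -99/14 (D = -32/7 + 15/(-6) = -32*⅐ + 15*(-⅙) = -32/7 - 5/2 = -99/14 ≈ -7.0714)
G = -14
X(Z) = -14*Z
v(-14, 51) - X(D) = (8 - 1*(-14)) - (-14)*(-99)/14 = (8 + 14) - 1*99 = 22 - 99 = -77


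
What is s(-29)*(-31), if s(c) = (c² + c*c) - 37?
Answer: -50995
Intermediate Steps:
s(c) = -37 + 2*c² (s(c) = (c² + c²) - 37 = 2*c² - 37 = -37 + 2*c²)
s(-29)*(-31) = (-37 + 2*(-29)²)*(-31) = (-37 + 2*841)*(-31) = (-37 + 1682)*(-31) = 1645*(-31) = -50995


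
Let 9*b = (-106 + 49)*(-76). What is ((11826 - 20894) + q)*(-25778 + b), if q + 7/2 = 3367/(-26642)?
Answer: 436704072150/1903 ≈ 2.2948e+8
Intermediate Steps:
q = -6901/1903 (q = -7/2 + 3367/(-26642) = -7/2 + 3367*(-1/26642) = -7/2 - 481/3806 = -6901/1903 ≈ -3.6264)
b = 1444/3 (b = ((-106 + 49)*(-76))/9 = (-57*(-76))/9 = (⅑)*4332 = 1444/3 ≈ 481.33)
((11826 - 20894) + q)*(-25778 + b) = ((11826 - 20894) - 6901/1903)*(-25778 + 1444/3) = (-9068 - 6901/1903)*(-75890/3) = -17263305/1903*(-75890/3) = 436704072150/1903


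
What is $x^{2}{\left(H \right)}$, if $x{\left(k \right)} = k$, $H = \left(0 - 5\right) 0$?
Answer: $0$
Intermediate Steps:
$H = 0$ ($H = \left(-5\right) 0 = 0$)
$x^{2}{\left(H \right)} = 0^{2} = 0$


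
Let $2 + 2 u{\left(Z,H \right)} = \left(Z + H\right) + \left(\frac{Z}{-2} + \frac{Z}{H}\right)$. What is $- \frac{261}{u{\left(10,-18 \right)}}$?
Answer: $\frac{2349}{70} \approx 33.557$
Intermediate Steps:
$u{\left(Z,H \right)} = -1 + \frac{H}{2} + \frac{Z}{4} + \frac{Z}{2 H}$ ($u{\left(Z,H \right)} = -1 + \frac{\left(Z + H\right) + \left(\frac{Z}{-2} + \frac{Z}{H}\right)}{2} = -1 + \frac{\left(H + Z\right) + \left(Z \left(- \frac{1}{2}\right) + \frac{Z}{H}\right)}{2} = -1 + \frac{\left(H + Z\right) - \left(\frac{Z}{2} - \frac{Z}{H}\right)}{2} = -1 + \frac{H + \frac{Z}{2} + \frac{Z}{H}}{2} = -1 + \left(\frac{H}{2} + \frac{Z}{4} + \frac{Z}{2 H}\right) = -1 + \frac{H}{2} + \frac{Z}{4} + \frac{Z}{2 H}$)
$- \frac{261}{u{\left(10,-18 \right)}} = - \frac{261}{-1 + \frac{1}{2} \left(-18\right) + \frac{1}{4} \cdot 10 + \frac{1}{2} \cdot 10 \frac{1}{-18}} = - \frac{261}{-1 - 9 + \frac{5}{2} + \frac{1}{2} \cdot 10 \left(- \frac{1}{18}\right)} = - \frac{261}{-1 - 9 + \frac{5}{2} - \frac{5}{18}} = - \frac{261}{- \frac{70}{9}} = \left(-261\right) \left(- \frac{9}{70}\right) = \frac{2349}{70}$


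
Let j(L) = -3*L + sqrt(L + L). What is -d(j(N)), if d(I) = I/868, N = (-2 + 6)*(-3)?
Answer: -9/217 - I*sqrt(6)/434 ≈ -0.041475 - 0.005644*I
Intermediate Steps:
N = -12 (N = 4*(-3) = -12)
j(L) = -3*L + sqrt(2)*sqrt(L) (j(L) = -3*L + sqrt(2*L) = -3*L + sqrt(2)*sqrt(L))
d(I) = I/868 (d(I) = I*(1/868) = I/868)
-d(j(N)) = -(-3*(-12) + sqrt(2)*sqrt(-12))/868 = -(36 + sqrt(2)*(2*I*sqrt(3)))/868 = -(36 + 2*I*sqrt(6))/868 = -(9/217 + I*sqrt(6)/434) = -9/217 - I*sqrt(6)/434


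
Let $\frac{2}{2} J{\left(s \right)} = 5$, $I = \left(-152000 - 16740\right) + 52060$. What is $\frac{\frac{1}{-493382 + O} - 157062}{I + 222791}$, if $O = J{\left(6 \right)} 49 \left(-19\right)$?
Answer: $- \frac{78222687295}{52847204107} \approx -1.4802$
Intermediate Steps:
$I = -116680$ ($I = -168740 + 52060 = -116680$)
$J{\left(s \right)} = 5$
$O = -4655$ ($O = 5 \cdot 49 \left(-19\right) = 245 \left(-19\right) = -4655$)
$\frac{\frac{1}{-493382 + O} - 157062}{I + 222791} = \frac{\frac{1}{-493382 - 4655} - 157062}{-116680 + 222791} = \frac{\frac{1}{-498037} - 157062}{106111} = \left(- \frac{1}{498037} - 157062\right) \frac{1}{106111} = \left(- \frac{78222687295}{498037}\right) \frac{1}{106111} = - \frac{78222687295}{52847204107}$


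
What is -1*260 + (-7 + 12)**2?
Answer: -235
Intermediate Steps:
-1*260 + (-7 + 12)**2 = -260 + 5**2 = -260 + 25 = -235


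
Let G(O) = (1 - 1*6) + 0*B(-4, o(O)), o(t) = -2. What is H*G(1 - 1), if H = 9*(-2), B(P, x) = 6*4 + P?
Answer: 90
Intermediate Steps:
B(P, x) = 24 + P
G(O) = -5 (G(O) = (1 - 1*6) + 0*(24 - 4) = (1 - 6) + 0*20 = -5 + 0 = -5)
H = -18
H*G(1 - 1) = -18*(-5) = 90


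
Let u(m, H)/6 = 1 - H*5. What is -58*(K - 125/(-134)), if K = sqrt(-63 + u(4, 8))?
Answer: -3625/67 - 174*I*sqrt(33) ≈ -54.104 - 999.55*I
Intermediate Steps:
u(m, H) = 6 - 30*H (u(m, H) = 6*(1 - H*5) = 6*(1 - 5*H) = 6 - 30*H)
K = 3*I*sqrt(33) (K = sqrt(-63 + (6 - 30*8)) = sqrt(-63 + (6 - 240)) = sqrt(-63 - 234) = sqrt(-297) = 3*I*sqrt(33) ≈ 17.234*I)
-58*(K - 125/(-134)) = -58*(3*I*sqrt(33) - 125/(-134)) = -58*(3*I*sqrt(33) - 125*(-1/134)) = -58*(3*I*sqrt(33) + 125/134) = -58*(125/134 + 3*I*sqrt(33)) = -3625/67 - 174*I*sqrt(33)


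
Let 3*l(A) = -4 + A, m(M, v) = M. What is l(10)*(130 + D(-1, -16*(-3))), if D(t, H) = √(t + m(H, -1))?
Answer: 260 + 2*√47 ≈ 273.71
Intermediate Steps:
D(t, H) = √(H + t) (D(t, H) = √(t + H) = √(H + t))
l(A) = -4/3 + A/3 (l(A) = (-4 + A)/3 = -4/3 + A/3)
l(10)*(130 + D(-1, -16*(-3))) = (-4/3 + (⅓)*10)*(130 + √(-16*(-3) - 1)) = (-4/3 + 10/3)*(130 + √(-4*(-12) - 1)) = 2*(130 + √(48 - 1)) = 2*(130 + √47) = 260 + 2*√47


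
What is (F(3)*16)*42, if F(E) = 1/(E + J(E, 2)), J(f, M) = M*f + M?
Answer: 672/11 ≈ 61.091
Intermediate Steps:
J(f, M) = M + M*f
F(E) = 1/(2 + 3*E) (F(E) = 1/(E + 2*(1 + E)) = 1/(E + (2 + 2*E)) = 1/(2 + 3*E))
(F(3)*16)*42 = (16/(2 + 3*3))*42 = (16/(2 + 9))*42 = (16/11)*42 = 672/11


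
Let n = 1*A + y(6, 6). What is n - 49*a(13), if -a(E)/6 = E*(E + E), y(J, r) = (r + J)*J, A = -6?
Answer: 99438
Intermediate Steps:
y(J, r) = J*(J + r) (y(J, r) = (J + r)*J = J*(J + r))
a(E) = -12*E**2 (a(E) = -6*E*(E + E) = -6*E*2*E = -12*E**2)
n = 66 (n = 1*(-6) + 6*(6 + 6) = -6 + 6*12 = -6 + 72 = 66)
n - 49*a(13) = 66 - (-588)*13**2 = 66 - (-588)*169 = 66 - 49*(-2028) = 66 + 99372 = 99438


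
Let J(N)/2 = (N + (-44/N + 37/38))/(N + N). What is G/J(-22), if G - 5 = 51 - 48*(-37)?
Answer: 1531552/723 ≈ 2118.3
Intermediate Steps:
G = 1832 (G = 5 + (51 - 48*(-37)) = 5 + (51 + 1776) = 5 + 1827 = 1832)
J(N) = (37/38 + N - 44/N)/N (J(N) = 2*((N + (-44/N + 37/38))/(N + N)) = 2*((N + (-44/N + 37*(1/38)))/((2*N))) = 2*((N + (-44/N + 37/38))*(1/(2*N))) = 2*((N + (37/38 - 44/N))*(1/(2*N))) = 2*((37/38 + N - 44/N)*(1/(2*N))) = 2*((37/38 + N - 44/N)/(2*N)) = (37/38 + N - 44/N)/N)
G/J(-22) = 1832/(1 - 44/(-22)² + (37/38)/(-22)) = 1832/(1 - 44*1/484 + (37/38)*(-1/22)) = 1832/(1 - 1/11 - 37/836) = 1832/(723/836) = 1832*(836/723) = 1531552/723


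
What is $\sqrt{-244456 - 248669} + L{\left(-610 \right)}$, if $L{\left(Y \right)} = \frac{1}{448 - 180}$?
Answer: $\frac{1}{268} + 25 i \sqrt{789} \approx 0.0037313 + 702.23 i$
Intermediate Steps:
$L{\left(Y \right)} = \frac{1}{268}$
$\sqrt{-244456 - 248669} + L{\left(-610 \right)} = \sqrt{-244456 - 248669} + \frac{1}{268} = \sqrt{-493125} + \frac{1}{268} = 25 i \sqrt{789} + \frac{1}{268} = \frac{1}{268} + 25 i \sqrt{789}$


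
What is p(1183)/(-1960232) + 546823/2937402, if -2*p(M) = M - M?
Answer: 546823/2937402 ≈ 0.18616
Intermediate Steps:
p(M) = 0 (p(M) = -(M - M)/2 = -1/2*0 = 0)
p(1183)/(-1960232) + 546823/2937402 = 0/(-1960232) + 546823/2937402 = 0*(-1/1960232) + 546823*(1/2937402) = 0 + 546823/2937402 = 546823/2937402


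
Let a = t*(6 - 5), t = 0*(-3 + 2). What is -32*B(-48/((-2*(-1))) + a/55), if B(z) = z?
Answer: 768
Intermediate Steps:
t = 0 (t = 0*(-1) = 0)
a = 0 (a = 0*(6 - 5) = 0*1 = 0)
-32*B(-48/((-2*(-1))) + a/55) = -32*(-48/((-2*(-1))) + 0/55) = -32*(-48/2 + 0*(1/55)) = -32*(-48*1/2 + 0) = -32*(-24 + 0) = -32*(-24) = 768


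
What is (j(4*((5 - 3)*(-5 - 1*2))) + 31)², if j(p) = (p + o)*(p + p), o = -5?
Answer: 47100769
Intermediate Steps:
j(p) = 2*p*(-5 + p) (j(p) = (p - 5)*(p + p) = (-5 + p)*(2*p) = 2*p*(-5 + p))
(j(4*((5 - 3)*(-5 - 1*2))) + 31)² = (2*(4*((5 - 3)*(-5 - 1*2)))*(-5 + 4*((5 - 3)*(-5 - 1*2))) + 31)² = (2*(4*(2*(-5 - 2)))*(-5 + 4*(2*(-5 - 2))) + 31)² = (2*(4*(2*(-7)))*(-5 + 4*(2*(-7))) + 31)² = (2*(4*(-14))*(-5 + 4*(-14)) + 31)² = (2*(-56)*(-5 - 56) + 31)² = (2*(-56)*(-61) + 31)² = (6832 + 31)² = 6863² = 47100769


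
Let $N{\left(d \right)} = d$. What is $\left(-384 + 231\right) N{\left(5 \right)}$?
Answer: $-765$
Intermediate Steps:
$\left(-384 + 231\right) N{\left(5 \right)} = \left(-384 + 231\right) 5 = \left(-153\right) 5 = -765$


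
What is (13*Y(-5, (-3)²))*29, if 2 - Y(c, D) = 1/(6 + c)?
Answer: 377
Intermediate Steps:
Y(c, D) = 2 - 1/(6 + c)
(13*Y(-5, (-3)²))*29 = (13*((11 + 2*(-5))/(6 - 5)))*29 = (13*((11 - 10)/1))*29 = (13*(1*1))*29 = (13*1)*29 = 13*29 = 377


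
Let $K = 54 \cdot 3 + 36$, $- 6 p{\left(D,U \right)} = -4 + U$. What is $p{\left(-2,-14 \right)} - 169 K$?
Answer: $-33459$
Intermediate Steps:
$p{\left(D,U \right)} = \frac{2}{3} - \frac{U}{6}$ ($p{\left(D,U \right)} = - \frac{-4 + U}{6} = \frac{2}{3} - \frac{U}{6}$)
$K = 198$ ($K = 162 + 36 = 198$)
$p{\left(-2,-14 \right)} - 169 K = \left(\frac{2}{3} - - \frac{7}{3}\right) - 33462 = \left(\frac{2}{3} + \frac{7}{3}\right) - 33462 = 3 - 33462 = -33459$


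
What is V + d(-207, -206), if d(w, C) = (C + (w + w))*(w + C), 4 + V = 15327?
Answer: 271383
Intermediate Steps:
V = 15323 (V = -4 + 15327 = 15323)
d(w, C) = (C + w)*(C + 2*w) (d(w, C) = (C + 2*w)*(C + w) = (C + w)*(C + 2*w))
V + d(-207, -206) = 15323 + ((-206)² + 2*(-207)² + 3*(-206)*(-207)) = 15323 + (42436 + 2*42849 + 127926) = 15323 + (42436 + 85698 + 127926) = 15323 + 256060 = 271383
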